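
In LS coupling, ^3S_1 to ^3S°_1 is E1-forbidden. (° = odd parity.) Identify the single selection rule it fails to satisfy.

Initial level: S=1, L=0, J=1, parity even. Final level: S=1, L=0, J=1, parity odd.
ΔS = 0: S: 1 → 1 — satisfied.
Parity must change: even → odd — satisfied.
ΔL = 0, ±1 (not L=0↔0): L: 0 → 0, ΔL = +0 — violated.
ΔJ = 0, ±1 (not J=0↔0): J: 1 → 1, ΔJ = +0 — satisfied.

the L=0 ↔ L=0 exclusion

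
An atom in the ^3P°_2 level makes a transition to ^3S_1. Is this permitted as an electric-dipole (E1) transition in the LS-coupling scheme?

allowed

Parity must change: odd → even — passes.
ΔS = 0: S: 1 → 1 — passes.
ΔL = 0, ±1 (not L=0↔0): L: 1 → 0, ΔL = -1 — passes.
ΔJ = 0, ±1 (not J=0↔0): J: 2 → 1, ΔJ = -1 — passes.
All four E1 rules are satisfied.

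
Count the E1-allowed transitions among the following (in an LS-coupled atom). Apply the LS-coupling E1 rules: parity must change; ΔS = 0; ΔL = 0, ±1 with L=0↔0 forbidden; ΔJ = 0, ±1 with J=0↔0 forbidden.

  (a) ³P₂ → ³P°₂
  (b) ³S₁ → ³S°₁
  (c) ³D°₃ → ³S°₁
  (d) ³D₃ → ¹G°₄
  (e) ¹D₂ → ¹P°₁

(a) allowed
(b) forbidden (ΔL fails)
(c) forbidden (parity, ΔL, ΔJ fail)
(d) forbidden (ΔS, ΔL fail)
(e) allowed
Total allowed: 2 of 5.

2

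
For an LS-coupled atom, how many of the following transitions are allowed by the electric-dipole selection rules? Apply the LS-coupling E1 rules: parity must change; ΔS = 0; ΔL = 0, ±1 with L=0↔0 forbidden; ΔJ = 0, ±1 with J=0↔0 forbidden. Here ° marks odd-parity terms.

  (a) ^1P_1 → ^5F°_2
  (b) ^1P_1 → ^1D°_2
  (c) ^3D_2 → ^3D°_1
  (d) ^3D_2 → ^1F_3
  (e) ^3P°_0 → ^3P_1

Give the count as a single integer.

3

(a) forbidden (ΔS, ΔL fail)
(b) allowed
(c) allowed
(d) forbidden (parity, ΔS fail)
(e) allowed
Total allowed: 3 of 5.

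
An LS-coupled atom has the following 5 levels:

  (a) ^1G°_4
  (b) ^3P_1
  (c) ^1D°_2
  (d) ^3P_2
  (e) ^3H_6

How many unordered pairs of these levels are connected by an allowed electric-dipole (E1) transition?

0

(a)–(b): forbidden (ΔS, ΔL, ΔJ).
(a)–(c): forbidden (parity, ΔL, ΔJ).
(a)–(d): forbidden (ΔS, ΔL, ΔJ).
(a)–(e): forbidden (ΔS, ΔJ).
(b)–(c): forbidden (ΔS).
(b)–(d): forbidden (parity).
(b)–(e): forbidden (parity, ΔL, ΔJ).
(c)–(d): forbidden (ΔS).
(c)–(e): forbidden (ΔS, ΔL, ΔJ).
(d)–(e): forbidden (parity, ΔL, ΔJ).
Allowed pairs: 0 of 10.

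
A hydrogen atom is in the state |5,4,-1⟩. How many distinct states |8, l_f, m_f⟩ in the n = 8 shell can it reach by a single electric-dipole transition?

E1 requires Δl = ±1, so l_f ∈ {3, 5}; with 0 ≤ l_f ≤ n_f−1 = 7, the allowed l_f values are {3, 5}.
For l_f = 3: m_f ∈ {m_i−1, m_i, m_i+1} ∩ [−3, 3] = {-2, -1, 0} → 3 states.
For l_f = 5: m_f ∈ {m_i−1, m_i, m_i+1} ∩ [−5, 5] = {-2, -1, 0} → 3 states.
Total: 6.

6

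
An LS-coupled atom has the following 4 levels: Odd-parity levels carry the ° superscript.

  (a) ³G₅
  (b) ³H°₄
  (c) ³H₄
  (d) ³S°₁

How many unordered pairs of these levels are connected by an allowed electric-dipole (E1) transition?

(a)–(b): allowed.
(a)–(c): forbidden (parity).
(a)–(d): forbidden (ΔL, ΔJ).
(b)–(c): allowed.
(b)–(d): forbidden (parity, ΔL, ΔJ).
(c)–(d): forbidden (ΔL, ΔJ).
Allowed pairs: 2 of 6.

2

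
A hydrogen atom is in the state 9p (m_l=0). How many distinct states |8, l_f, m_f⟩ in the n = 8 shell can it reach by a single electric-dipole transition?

E1 requires Δl = ±1, so l_f ∈ {0, 2}; with 0 ≤ l_f ≤ n_f−1 = 7, the allowed l_f values are {0, 2}.
For l_f = 0: m_f ∈ {m_i−1, m_i, m_i+1} ∩ [−0, 0] = {0} → 1 state.
For l_f = 2: m_f ∈ {m_i−1, m_i, m_i+1} ∩ [−2, 2] = {-1, 0, 1} → 3 states.
Total: 4.

4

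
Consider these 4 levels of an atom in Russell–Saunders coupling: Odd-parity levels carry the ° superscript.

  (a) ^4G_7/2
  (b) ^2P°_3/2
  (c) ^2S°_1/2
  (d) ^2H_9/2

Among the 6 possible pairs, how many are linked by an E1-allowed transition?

0

(a)–(b): forbidden (ΔS, ΔL, ΔJ).
(a)–(c): forbidden (ΔS, ΔL, ΔJ).
(a)–(d): forbidden (parity, ΔS).
(b)–(c): forbidden (parity).
(b)–(d): forbidden (ΔL, ΔJ).
(c)–(d): forbidden (ΔL, ΔJ).
Allowed pairs: 0 of 6.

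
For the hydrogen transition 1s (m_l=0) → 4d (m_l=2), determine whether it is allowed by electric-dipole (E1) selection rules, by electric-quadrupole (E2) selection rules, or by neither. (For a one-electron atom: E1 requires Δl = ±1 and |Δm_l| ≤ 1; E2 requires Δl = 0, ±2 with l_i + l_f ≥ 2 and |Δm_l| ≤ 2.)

E2

Δl = 2 − 0 = +2; l_i + l_f = 2.
Δm_l = +2.
E1 (Δl = ±1, |Δm_l| ≤ 1): not satisfied.
E2 (Δl = 0,±2, l_i+l_f ≥ 2, |Δm_l| ≤ 2): satisfied.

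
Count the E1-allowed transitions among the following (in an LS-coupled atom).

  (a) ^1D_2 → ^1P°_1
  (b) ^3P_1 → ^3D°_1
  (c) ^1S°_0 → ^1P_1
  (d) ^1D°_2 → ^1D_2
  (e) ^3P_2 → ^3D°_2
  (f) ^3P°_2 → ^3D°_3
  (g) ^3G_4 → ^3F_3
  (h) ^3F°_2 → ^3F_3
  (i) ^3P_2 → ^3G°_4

(a) allowed
(b) allowed
(c) allowed
(d) allowed
(e) allowed
(f) forbidden (parity fails)
(g) forbidden (parity fails)
(h) allowed
(i) forbidden (ΔL, ΔJ fail)
Total allowed: 6 of 9.

6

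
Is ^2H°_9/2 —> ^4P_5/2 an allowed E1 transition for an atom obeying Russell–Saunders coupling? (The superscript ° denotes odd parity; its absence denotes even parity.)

Parity must change: odd → even — ✓.
ΔS = 0: S: 1/2 → 3/2 — ✗.
ΔL = 0, ±1 (not L=0↔0): L: 5 → 1, ΔL = -4 — ✗.
ΔJ = 0, ±1 (not J=0↔0): J: 9/2 → 5/2, ΔJ = -2 — ✗.
Rule(s) violated: ΔS, ΔL, ΔJ.

forbidden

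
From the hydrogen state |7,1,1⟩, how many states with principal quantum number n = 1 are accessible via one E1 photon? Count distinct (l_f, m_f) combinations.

E1 requires Δl = ±1, so l_f ∈ {0, 2}; with 0 ≤ l_f ≤ n_f−1 = 0, the allowed l_f values are {0}.
For l_f = 0: m_f ∈ {m_i−1, m_i, m_i+1} ∩ [−0, 0] = {0} → 1 state.
Total: 1.

1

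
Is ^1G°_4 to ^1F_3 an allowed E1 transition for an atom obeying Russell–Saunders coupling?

allowed

ΔL = 0, ±1 (not L=0↔0): L: 4 → 3, ΔL = -1 — ✓.
ΔJ = 0, ±1 (not J=0↔0): J: 4 → 3, ΔJ = -1 — ✓.
Parity must change: odd → even — ✓.
ΔS = 0: S: 0 → 0 — ✓.
All four E1 rules are satisfied.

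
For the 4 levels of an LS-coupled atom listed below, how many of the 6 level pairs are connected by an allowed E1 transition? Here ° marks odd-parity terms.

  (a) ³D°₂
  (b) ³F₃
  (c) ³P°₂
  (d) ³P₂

3

(a)–(b): allowed.
(a)–(c): forbidden (parity).
(a)–(d): allowed.
(b)–(c): forbidden (ΔL).
(b)–(d): forbidden (parity, ΔL).
(c)–(d): allowed.
Allowed pairs: 3 of 6.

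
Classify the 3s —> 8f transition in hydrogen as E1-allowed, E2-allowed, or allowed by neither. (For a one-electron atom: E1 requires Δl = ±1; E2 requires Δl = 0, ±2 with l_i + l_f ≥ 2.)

Δl = 3 − 0 = +3; l_i + l_f = 3.
E1 (Δl = ±1): not satisfied.
E2 (Δl = 0,±2, l_i+l_f ≥ 2): not satisfied.

neither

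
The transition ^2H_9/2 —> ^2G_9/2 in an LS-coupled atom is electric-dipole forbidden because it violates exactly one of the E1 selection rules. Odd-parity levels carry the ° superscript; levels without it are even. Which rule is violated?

Initial level: S=1/2, L=5, J=9/2, parity even. Final level: S=1/2, L=4, J=9/2, parity even.
Parity must change: even → even — ✗.
ΔS = 0: S: 1/2 → 1/2 — ✓.
ΔL = 0, ±1 (not L=0↔0): L: 5 → 4, ΔL = -1 — ✓.
ΔJ = 0, ±1 (not J=0↔0): J: 9/2 → 9/2, ΔJ = +0 — ✓.

parity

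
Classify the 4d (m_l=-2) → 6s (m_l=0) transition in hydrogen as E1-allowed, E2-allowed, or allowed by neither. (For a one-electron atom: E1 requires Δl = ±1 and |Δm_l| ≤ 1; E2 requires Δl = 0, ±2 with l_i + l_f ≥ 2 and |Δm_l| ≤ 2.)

E2

Δl = 0 − 2 = -2; l_i + l_f = 2.
Δm_l = +2.
E1 (Δl = ±1, |Δm_l| ≤ 1): not satisfied.
E2 (Δl = 0,±2, l_i+l_f ≥ 2, |Δm_l| ≤ 2): satisfied.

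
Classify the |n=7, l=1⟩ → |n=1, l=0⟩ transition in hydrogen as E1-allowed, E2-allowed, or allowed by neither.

Δl = 0 − 1 = -1; l_i + l_f = 1.
E1 (Δl = ±1): satisfied.
E2 (Δl = 0,±2, l_i+l_f ≥ 2): not satisfied.

E1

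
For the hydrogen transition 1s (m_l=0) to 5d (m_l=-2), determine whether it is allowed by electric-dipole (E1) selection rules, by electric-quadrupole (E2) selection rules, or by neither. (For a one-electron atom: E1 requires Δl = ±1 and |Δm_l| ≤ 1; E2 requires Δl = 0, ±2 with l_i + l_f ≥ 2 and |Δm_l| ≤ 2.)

Δl = 2 − 0 = +2; l_i + l_f = 2.
Δm_l = -2.
E1 (Δl = ±1, |Δm_l| ≤ 1): not satisfied.
E2 (Δl = 0,±2, l_i+l_f ≥ 2, |Δm_l| ≤ 2): satisfied.

E2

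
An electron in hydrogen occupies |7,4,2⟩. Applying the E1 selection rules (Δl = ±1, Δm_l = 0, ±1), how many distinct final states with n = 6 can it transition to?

6

E1 requires Δl = ±1, so l_f ∈ {3, 5}; with 0 ≤ l_f ≤ n_f−1 = 5, the allowed l_f values are {3, 5}.
For l_f = 3: m_f ∈ {m_i−1, m_i, m_i+1} ∩ [−3, 3] = {1, 2, 3} → 3 states.
For l_f = 5: m_f ∈ {m_i−1, m_i, m_i+1} ∩ [−5, 5] = {1, 2, 3} → 3 states.
Total: 6.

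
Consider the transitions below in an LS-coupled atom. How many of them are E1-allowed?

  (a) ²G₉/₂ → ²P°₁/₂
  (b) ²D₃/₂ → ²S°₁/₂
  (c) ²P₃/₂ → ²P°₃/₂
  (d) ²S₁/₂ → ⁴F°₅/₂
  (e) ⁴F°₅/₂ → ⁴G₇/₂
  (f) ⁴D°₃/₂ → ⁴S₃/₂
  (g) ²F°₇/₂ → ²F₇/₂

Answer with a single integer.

3

(a) forbidden (ΔL, ΔJ fail)
(b) forbidden (ΔL fails)
(c) allowed
(d) forbidden (ΔS, ΔL, ΔJ fail)
(e) allowed
(f) forbidden (ΔL fails)
(g) allowed
Total allowed: 3 of 7.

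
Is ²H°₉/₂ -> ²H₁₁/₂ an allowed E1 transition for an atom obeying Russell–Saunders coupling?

Parity must change: odd → even — ✓.
ΔS = 0: S: 1/2 → 1/2 — ✓.
ΔL = 0, ±1 (not L=0↔0): L: 5 → 5, ΔL = +0 — ✓.
ΔJ = 0, ±1 (not J=0↔0): J: 9/2 → 11/2, ΔJ = +1 — ✓.
All four E1 rules are satisfied.

allowed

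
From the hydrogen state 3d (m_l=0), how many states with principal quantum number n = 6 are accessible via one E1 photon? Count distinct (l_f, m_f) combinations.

E1 requires Δl = ±1, so l_f ∈ {1, 3}; with 0 ≤ l_f ≤ n_f−1 = 5, the allowed l_f values are {1, 3}.
For l_f = 1: m_f ∈ {m_i−1, m_i, m_i+1} ∩ [−1, 1] = {-1, 0, 1} → 3 states.
For l_f = 3: m_f ∈ {m_i−1, m_i, m_i+1} ∩ [−3, 3] = {-1, 0, 1} → 3 states.
Total: 6.

6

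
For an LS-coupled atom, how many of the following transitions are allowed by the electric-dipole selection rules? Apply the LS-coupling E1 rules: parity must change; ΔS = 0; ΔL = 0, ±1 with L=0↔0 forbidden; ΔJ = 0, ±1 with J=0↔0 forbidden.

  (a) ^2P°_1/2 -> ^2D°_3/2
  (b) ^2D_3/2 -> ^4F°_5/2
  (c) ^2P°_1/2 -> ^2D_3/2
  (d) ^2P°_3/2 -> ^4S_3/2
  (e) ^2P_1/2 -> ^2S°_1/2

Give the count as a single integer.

(a) forbidden (parity fails)
(b) forbidden (ΔS fails)
(c) allowed
(d) forbidden (ΔS fails)
(e) allowed
Total allowed: 2 of 5.

2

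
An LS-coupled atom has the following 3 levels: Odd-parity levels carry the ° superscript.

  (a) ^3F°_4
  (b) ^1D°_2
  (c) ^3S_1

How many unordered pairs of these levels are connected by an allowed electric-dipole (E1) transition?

(a)–(b): forbidden (parity, ΔS, ΔJ).
(a)–(c): forbidden (ΔL, ΔJ).
(b)–(c): forbidden (ΔS, ΔL).
Allowed pairs: 0 of 3.

0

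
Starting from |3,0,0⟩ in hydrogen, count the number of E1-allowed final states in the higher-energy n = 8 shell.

E1 requires Δl = ±1, so l_f ∈ {-1, 1}; with 0 ≤ l_f ≤ n_f−1 = 7, the allowed l_f values are {1}.
For l_f = 1: m_f ∈ {m_i−1, m_i, m_i+1} ∩ [−1, 1] = {-1, 0, 1} → 3 states.
Total: 3.

3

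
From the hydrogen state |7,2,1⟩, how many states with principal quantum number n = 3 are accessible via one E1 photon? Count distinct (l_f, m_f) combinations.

2

E1 requires Δl = ±1, so l_f ∈ {1, 3}; with 0 ≤ l_f ≤ n_f−1 = 2, the allowed l_f values are {1}.
For l_f = 1: m_f ∈ {m_i−1, m_i, m_i+1} ∩ [−1, 1] = {0, 1} → 2 states.
Total: 2.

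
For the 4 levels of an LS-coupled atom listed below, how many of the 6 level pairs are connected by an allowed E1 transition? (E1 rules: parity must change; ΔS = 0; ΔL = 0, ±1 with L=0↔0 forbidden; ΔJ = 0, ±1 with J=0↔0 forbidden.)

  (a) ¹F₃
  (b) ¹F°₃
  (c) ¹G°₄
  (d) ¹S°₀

(a)–(b): allowed.
(a)–(c): allowed.
(a)–(d): forbidden (ΔL, ΔJ).
(b)–(c): forbidden (parity).
(b)–(d): forbidden (parity, ΔL, ΔJ).
(c)–(d): forbidden (parity, ΔL, ΔJ).
Allowed pairs: 2 of 6.

2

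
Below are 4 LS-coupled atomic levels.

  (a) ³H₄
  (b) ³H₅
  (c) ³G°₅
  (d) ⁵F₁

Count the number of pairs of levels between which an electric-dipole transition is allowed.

2

(a)–(b): forbidden (parity).
(a)–(c): allowed.
(a)–(d): forbidden (parity, ΔS, ΔL, ΔJ).
(b)–(c): allowed.
(b)–(d): forbidden (parity, ΔS, ΔL, ΔJ).
(c)–(d): forbidden (ΔS, ΔJ).
Allowed pairs: 2 of 6.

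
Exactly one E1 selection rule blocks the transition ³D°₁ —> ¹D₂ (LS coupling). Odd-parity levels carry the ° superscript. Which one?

the ΔS = 0 rule

Parity must change: odd → even — ok.
ΔS = 0: S: 1 → 0 — fails.
ΔL = 0, ±1 (not L=0↔0): L: 2 → 2, ΔL = +0 — ok.
ΔJ = 0, ±1 (not J=0↔0): J: 1 → 2, ΔJ = +1 — ok.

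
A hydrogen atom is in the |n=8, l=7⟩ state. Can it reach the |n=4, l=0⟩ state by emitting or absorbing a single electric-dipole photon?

forbidden

Δl = 0 − 7 = -7; the E1 rule Δl = ±1 is violated.
The transition is electric-dipole forbidden.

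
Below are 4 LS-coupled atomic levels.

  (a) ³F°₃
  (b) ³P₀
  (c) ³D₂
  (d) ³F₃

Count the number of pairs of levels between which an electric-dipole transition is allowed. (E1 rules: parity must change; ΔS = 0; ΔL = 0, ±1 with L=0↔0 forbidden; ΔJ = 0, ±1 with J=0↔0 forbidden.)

2

(a)–(b): forbidden (ΔL, ΔJ).
(a)–(c): allowed.
(a)–(d): allowed.
(b)–(c): forbidden (parity, ΔJ).
(b)–(d): forbidden (parity, ΔL, ΔJ).
(c)–(d): forbidden (parity).
Allowed pairs: 2 of 6.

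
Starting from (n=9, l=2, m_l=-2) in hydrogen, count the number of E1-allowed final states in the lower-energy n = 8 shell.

E1 requires Δl = ±1, so l_f ∈ {1, 3}; with 0 ≤ l_f ≤ n_f−1 = 7, the allowed l_f values are {1, 3}.
For l_f = 1: m_f ∈ {m_i−1, m_i, m_i+1} ∩ [−1, 1] = {-1} → 1 state.
For l_f = 3: m_f ∈ {m_i−1, m_i, m_i+1} ∩ [−3, 3] = {-3, -2, -1} → 3 states.
Total: 4.

4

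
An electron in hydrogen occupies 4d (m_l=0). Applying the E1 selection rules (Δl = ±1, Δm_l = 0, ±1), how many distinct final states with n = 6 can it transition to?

6

E1 requires Δl = ±1, so l_f ∈ {1, 3}; with 0 ≤ l_f ≤ n_f−1 = 5, the allowed l_f values are {1, 3}.
For l_f = 1: m_f ∈ {m_i−1, m_i, m_i+1} ∩ [−1, 1] = {-1, 0, 1} → 3 states.
For l_f = 3: m_f ∈ {m_i−1, m_i, m_i+1} ∩ [−3, 3] = {-1, 0, 1} → 3 states.
Total: 6.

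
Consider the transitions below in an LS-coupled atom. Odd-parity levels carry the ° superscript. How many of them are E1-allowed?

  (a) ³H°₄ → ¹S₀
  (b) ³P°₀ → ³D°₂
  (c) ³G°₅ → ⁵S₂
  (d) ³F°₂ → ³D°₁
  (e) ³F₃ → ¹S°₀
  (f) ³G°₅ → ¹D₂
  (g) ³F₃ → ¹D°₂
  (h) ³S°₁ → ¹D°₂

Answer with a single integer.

0

(a) forbidden (ΔS, ΔL, ΔJ fail)
(b) forbidden (parity, ΔJ fail)
(c) forbidden (ΔS, ΔL, ΔJ fail)
(d) forbidden (parity fails)
(e) forbidden (ΔS, ΔL, ΔJ fail)
(f) forbidden (ΔS, ΔL, ΔJ fail)
(g) forbidden (ΔS fails)
(h) forbidden (parity, ΔS, ΔL fail)
Total allowed: 0 of 8.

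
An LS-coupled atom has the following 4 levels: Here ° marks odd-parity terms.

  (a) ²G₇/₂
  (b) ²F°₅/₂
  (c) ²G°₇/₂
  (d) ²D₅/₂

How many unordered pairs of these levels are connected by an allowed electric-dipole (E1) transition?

3

(a)–(b): allowed.
(a)–(c): allowed.
(a)–(d): forbidden (parity, ΔL).
(b)–(c): forbidden (parity).
(b)–(d): allowed.
(c)–(d): forbidden (ΔL).
Allowed pairs: 3 of 6.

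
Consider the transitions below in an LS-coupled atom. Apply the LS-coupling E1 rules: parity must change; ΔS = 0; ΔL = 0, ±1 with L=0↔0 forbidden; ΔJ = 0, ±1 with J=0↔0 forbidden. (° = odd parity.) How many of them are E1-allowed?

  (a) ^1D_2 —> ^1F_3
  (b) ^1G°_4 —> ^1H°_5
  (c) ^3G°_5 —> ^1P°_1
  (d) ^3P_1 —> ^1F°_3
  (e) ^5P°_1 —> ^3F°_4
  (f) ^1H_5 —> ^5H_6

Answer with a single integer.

0

(a) forbidden (parity fails)
(b) forbidden (parity fails)
(c) forbidden (parity, ΔS, ΔL, ΔJ fail)
(d) forbidden (ΔS, ΔL, ΔJ fail)
(e) forbidden (parity, ΔS, ΔL, ΔJ fail)
(f) forbidden (parity, ΔS fail)
Total allowed: 0 of 6.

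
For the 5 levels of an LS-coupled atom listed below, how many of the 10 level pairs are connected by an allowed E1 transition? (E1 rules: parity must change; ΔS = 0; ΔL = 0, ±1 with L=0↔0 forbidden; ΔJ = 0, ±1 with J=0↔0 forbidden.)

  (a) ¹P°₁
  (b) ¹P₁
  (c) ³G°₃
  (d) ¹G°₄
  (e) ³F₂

2

(a)–(b): allowed.
(a)–(c): forbidden (parity, ΔS, ΔL, ΔJ).
(a)–(d): forbidden (parity, ΔL, ΔJ).
(a)–(e): forbidden (ΔS, ΔL).
(b)–(c): forbidden (ΔS, ΔL, ΔJ).
(b)–(d): forbidden (ΔL, ΔJ).
(b)–(e): forbidden (parity, ΔS, ΔL).
(c)–(d): forbidden (parity, ΔS).
(c)–(e): allowed.
(d)–(e): forbidden (ΔS, ΔJ).
Allowed pairs: 2 of 10.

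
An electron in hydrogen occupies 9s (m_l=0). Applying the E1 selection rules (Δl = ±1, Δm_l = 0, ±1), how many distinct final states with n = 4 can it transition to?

E1 requires Δl = ±1, so l_f ∈ {-1, 1}; with 0 ≤ l_f ≤ n_f−1 = 3, the allowed l_f values are {1}.
For l_f = 1: m_f ∈ {m_i−1, m_i, m_i+1} ∩ [−1, 1] = {-1, 0, 1} → 3 states.
Total: 3.

3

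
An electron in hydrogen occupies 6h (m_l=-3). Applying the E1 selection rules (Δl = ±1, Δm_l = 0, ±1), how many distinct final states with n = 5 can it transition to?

3

E1 requires Δl = ±1, so l_f ∈ {4, 6}; with 0 ≤ l_f ≤ n_f−1 = 4, the allowed l_f values are {4}.
For l_f = 4: m_f ∈ {m_i−1, m_i, m_i+1} ∩ [−4, 4] = {-4, -3, -2} → 3 states.
Total: 3.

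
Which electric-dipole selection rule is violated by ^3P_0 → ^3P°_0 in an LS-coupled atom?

the J=0 ↔ J=0 exclusion

Initial level: S=1, L=1, J=0, parity even. Final level: S=1, L=1, J=0, parity odd.
Parity must change: even → odd — satisfied.
ΔS = 0: S: 1 → 1 — satisfied.
ΔL = 0, ±1 (not L=0↔0): L: 1 → 1, ΔL = +0 — satisfied.
ΔJ = 0, ±1 (not J=0↔0): J: 0 → 0, ΔJ = +0 — violated.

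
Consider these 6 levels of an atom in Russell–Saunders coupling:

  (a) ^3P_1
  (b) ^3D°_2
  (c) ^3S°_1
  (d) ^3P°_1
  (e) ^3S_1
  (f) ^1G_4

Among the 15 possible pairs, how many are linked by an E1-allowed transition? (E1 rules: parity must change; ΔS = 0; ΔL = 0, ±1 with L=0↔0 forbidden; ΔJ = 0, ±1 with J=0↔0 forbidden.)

4

(a)–(b): allowed.
(a)–(c): allowed.
(a)–(d): allowed.
(a)–(e): forbidden (parity).
(a)–(f): forbidden (parity, ΔS, ΔL, ΔJ).
(b)–(c): forbidden (parity, ΔL).
(b)–(d): forbidden (parity).
(b)–(e): forbidden (ΔL).
(b)–(f): forbidden (ΔS, ΔL, ΔJ).
(c)–(d): forbidden (parity).
(c)–(e): forbidden (ΔL).
(c)–(f): forbidden (ΔS, ΔL, ΔJ).
(d)–(e): allowed.
(d)–(f): forbidden (ΔS, ΔL, ΔJ).
(e)–(f): forbidden (parity, ΔS, ΔL, ΔJ).
Allowed pairs: 4 of 15.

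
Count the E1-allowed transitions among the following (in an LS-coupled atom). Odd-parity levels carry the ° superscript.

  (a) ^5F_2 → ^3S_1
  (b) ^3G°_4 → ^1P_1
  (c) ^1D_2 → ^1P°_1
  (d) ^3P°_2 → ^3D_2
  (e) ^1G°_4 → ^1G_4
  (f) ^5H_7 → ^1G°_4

(a) forbidden (parity, ΔS, ΔL fail)
(b) forbidden (ΔS, ΔL, ΔJ fail)
(c) allowed
(d) allowed
(e) allowed
(f) forbidden (ΔS, ΔJ fail)
Total allowed: 3 of 6.

3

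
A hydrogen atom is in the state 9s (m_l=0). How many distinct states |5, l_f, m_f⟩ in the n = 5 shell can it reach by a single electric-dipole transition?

3

E1 requires Δl = ±1, so l_f ∈ {-1, 1}; with 0 ≤ l_f ≤ n_f−1 = 4, the allowed l_f values are {1}.
For l_f = 1: m_f ∈ {m_i−1, m_i, m_i+1} ∩ [−1, 1] = {-1, 0, 1} → 3 states.
Total: 3.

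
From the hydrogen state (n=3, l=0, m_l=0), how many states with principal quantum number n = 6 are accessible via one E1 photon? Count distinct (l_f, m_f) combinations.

E1 requires Δl = ±1, so l_f ∈ {-1, 1}; with 0 ≤ l_f ≤ n_f−1 = 5, the allowed l_f values are {1}.
For l_f = 1: m_f ∈ {m_i−1, m_i, m_i+1} ∩ [−1, 1] = {-1, 0, 1} → 3 states.
Total: 3.

3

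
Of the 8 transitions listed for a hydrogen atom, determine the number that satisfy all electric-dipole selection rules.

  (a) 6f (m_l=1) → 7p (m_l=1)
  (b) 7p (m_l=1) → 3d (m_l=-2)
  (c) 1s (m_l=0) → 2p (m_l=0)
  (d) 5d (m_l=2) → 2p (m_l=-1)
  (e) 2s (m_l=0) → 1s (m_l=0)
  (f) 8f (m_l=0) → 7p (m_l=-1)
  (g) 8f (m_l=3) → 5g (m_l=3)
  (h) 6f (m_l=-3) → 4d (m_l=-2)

3

(a) forbidden — Δl = -2 (E1 requires Δl = ±1)
(b) forbidden — Δm_l = -3 (E1 requires Δm_l = 0, ±1)
(c) allowed
(d) forbidden — Δm_l = -3 (E1 requires Δm_l = 0, ±1)
(e) forbidden — Δl = +0 (E1 requires Δl = ±1)
(f) forbidden — Δl = -2 (E1 requires Δl = ±1)
(g) allowed
(h) allowed
Total allowed: 3 of 8.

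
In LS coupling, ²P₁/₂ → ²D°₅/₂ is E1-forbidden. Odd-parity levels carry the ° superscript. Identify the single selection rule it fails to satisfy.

Reading off the term symbols: S 1/2→1/2, L 1→2, J 1/2→5/2, parity even→odd.
ΔJ = 0, ±1 (not J=0↔0): J: 1/2 → 5/2, ΔJ = +2 — violated.
ΔL = 0, ±1 (not L=0↔0): L: 1 → 2, ΔL = +1 — satisfied.
ΔS = 0: S: 1/2 → 1/2 — satisfied.
Parity must change: even → odd — satisfied.

the ΔJ = 0, ±1 rule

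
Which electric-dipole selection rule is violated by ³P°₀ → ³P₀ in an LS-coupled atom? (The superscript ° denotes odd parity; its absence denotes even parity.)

ΔS = 0: S: 1 → 1 — passes.
Parity must change: odd → even — passes.
ΔJ = 0, ±1 (not J=0↔0): J: 0 → 0, ΔJ = +0 — fails.
ΔL = 0, ±1 (not L=0↔0): L: 1 → 1, ΔL = +0 — passes.

the J=0 ↔ J=0 exclusion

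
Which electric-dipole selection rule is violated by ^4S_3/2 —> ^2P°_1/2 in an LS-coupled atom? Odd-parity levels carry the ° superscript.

the ΔS = 0 rule

Parity must change: even → odd — ✓.
ΔS = 0: S: 3/2 → 1/2 — ✗.
ΔL = 0, ±1 (not L=0↔0): L: 0 → 1, ΔL = +1 — ✓.
ΔJ = 0, ±1 (not J=0↔0): J: 3/2 → 1/2, ΔJ = -1 — ✓.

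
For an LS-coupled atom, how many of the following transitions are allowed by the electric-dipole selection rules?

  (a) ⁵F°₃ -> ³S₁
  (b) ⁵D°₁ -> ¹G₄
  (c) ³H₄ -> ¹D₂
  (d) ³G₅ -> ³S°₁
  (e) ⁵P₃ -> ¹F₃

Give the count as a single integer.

0

(a) forbidden (ΔS, ΔL, ΔJ fail)
(b) forbidden (ΔS, ΔL, ΔJ fail)
(c) forbidden (parity, ΔS, ΔL, ΔJ fail)
(d) forbidden (ΔL, ΔJ fail)
(e) forbidden (parity, ΔS, ΔL fail)
Total allowed: 0 of 5.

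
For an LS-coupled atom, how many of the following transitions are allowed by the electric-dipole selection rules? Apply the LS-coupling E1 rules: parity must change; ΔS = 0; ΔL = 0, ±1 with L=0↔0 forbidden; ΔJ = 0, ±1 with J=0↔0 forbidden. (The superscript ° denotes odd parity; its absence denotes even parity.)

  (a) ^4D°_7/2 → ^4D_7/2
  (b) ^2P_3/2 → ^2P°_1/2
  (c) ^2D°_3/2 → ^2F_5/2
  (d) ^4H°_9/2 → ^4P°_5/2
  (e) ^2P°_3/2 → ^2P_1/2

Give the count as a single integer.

(a) allowed
(b) allowed
(c) allowed
(d) forbidden (parity, ΔL, ΔJ fail)
(e) allowed
Total allowed: 4 of 5.

4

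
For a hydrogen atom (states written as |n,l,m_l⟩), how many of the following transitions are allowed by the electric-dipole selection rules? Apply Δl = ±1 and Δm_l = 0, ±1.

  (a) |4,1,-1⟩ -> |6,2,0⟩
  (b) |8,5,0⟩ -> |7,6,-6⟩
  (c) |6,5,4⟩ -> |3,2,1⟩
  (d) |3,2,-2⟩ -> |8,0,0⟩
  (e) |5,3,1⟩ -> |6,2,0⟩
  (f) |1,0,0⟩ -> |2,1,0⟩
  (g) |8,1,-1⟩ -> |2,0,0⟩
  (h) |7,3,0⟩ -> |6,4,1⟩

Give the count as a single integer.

(a) allowed
(b) forbidden — Δm_l = -6 (E1 requires Δm_l = 0, ±1)
(c) forbidden — Δl = -3 (E1 requires Δl = ±1); Δm_l = -3 (E1 requires Δm_l = 0, ±1)
(d) forbidden — Δl = -2 (E1 requires Δl = ±1); Δm_l = +2 (E1 requires Δm_l = 0, ±1)
(e) allowed
(f) allowed
(g) allowed
(h) allowed
Total allowed: 5 of 8.

5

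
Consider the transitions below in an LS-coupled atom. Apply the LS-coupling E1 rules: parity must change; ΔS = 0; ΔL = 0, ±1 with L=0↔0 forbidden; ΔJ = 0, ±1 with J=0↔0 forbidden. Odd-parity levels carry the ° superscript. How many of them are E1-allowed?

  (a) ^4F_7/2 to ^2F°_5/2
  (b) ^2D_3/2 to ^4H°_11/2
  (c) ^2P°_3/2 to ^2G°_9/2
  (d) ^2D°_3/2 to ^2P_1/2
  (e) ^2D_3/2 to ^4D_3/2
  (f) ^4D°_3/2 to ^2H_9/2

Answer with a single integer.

1

(a) forbidden (ΔS fails)
(b) forbidden (ΔS, ΔL, ΔJ fail)
(c) forbidden (parity, ΔL, ΔJ fail)
(d) allowed
(e) forbidden (parity, ΔS fail)
(f) forbidden (ΔS, ΔL, ΔJ fail)
Total allowed: 1 of 6.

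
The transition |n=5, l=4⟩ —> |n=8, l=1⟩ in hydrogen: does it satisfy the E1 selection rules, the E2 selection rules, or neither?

neither

Δl = 1 − 4 = -3; l_i + l_f = 5.
E1 (Δl = ±1): not satisfied.
E2 (Δl = 0,±2, l_i+l_f ≥ 2): not satisfied.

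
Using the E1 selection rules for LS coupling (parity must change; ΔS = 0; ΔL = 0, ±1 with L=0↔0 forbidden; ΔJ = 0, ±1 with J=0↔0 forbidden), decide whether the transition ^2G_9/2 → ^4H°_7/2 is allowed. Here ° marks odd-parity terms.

Parity must change: even → odd — satisfied.
ΔS = 0: S: 1/2 → 3/2 — violated.
ΔL = 0, ±1 (not L=0↔0): L: 4 → 5, ΔL = +1 — satisfied.
ΔJ = 0, ±1 (not J=0↔0): J: 9/2 → 7/2, ΔJ = -1 — satisfied.
Rule(s) violated: ΔS.

forbidden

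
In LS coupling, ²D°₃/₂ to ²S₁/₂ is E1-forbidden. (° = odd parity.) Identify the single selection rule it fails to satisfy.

Initial level: S=1/2, L=2, J=3/2, parity odd. Final level: S=1/2, L=0, J=1/2, parity even.
Parity must change: odd → even — ✓.
ΔS = 0: S: 1/2 → 1/2 — ✓.
ΔL = 0, ±1 (not L=0↔0): L: 2 → 0, ΔL = -2 — ✗.
ΔJ = 0, ±1 (not J=0↔0): J: 3/2 → 1/2, ΔJ = -1 — ✓.

the ΔL = 0, ±1 rule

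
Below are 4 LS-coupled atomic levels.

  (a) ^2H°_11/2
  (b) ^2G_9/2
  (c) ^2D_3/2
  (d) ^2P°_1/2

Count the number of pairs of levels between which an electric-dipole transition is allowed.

(a)–(b): allowed.
(a)–(c): forbidden (ΔL, ΔJ).
(a)–(d): forbidden (parity, ΔL, ΔJ).
(b)–(c): forbidden (parity, ΔL, ΔJ).
(b)–(d): forbidden (ΔL, ΔJ).
(c)–(d): allowed.
Allowed pairs: 2 of 6.

2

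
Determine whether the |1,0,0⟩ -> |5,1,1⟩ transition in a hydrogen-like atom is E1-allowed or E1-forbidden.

allowed

Δl = 1 − 0 = +1; the E1 rule Δl = ±1 is ✓.
m_l: 0 → 1 (Δm_l = +1). |Δm_l| ≤ 1 ✓.
All E1 selection rules are satisfied.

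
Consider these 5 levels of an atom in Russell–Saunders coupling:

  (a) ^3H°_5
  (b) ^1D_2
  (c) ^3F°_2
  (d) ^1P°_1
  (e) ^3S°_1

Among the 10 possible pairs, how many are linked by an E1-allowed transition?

1

(a)–(b): forbidden (ΔS, ΔL, ΔJ).
(a)–(c): forbidden (parity, ΔL, ΔJ).
(a)–(d): forbidden (parity, ΔS, ΔL, ΔJ).
(a)–(e): forbidden (parity, ΔL, ΔJ).
(b)–(c): forbidden (ΔS).
(b)–(d): allowed.
(b)–(e): forbidden (ΔS, ΔL).
(c)–(d): forbidden (parity, ΔS, ΔL).
(c)–(e): forbidden (parity, ΔL).
(d)–(e): forbidden (parity, ΔS).
Allowed pairs: 1 of 10.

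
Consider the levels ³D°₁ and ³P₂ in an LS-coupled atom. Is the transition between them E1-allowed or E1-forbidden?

Parity must change: odd → even — ✓.
ΔL = 0, ±1 (not L=0↔0): L: 2 → 1, ΔL = -1 — ✓.
ΔS = 0: S: 1 → 1 — ✓.
ΔJ = 0, ±1 (not J=0↔0): J: 1 → 2, ΔJ = +1 — ✓.
All four E1 rules are satisfied.

allowed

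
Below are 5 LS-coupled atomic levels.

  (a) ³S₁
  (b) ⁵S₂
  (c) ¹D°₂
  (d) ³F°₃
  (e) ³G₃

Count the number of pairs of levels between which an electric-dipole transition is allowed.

1

(a)–(b): forbidden (parity, ΔS, ΔL).
(a)–(c): forbidden (ΔS, ΔL).
(a)–(d): forbidden (ΔL, ΔJ).
(a)–(e): forbidden (parity, ΔL, ΔJ).
(b)–(c): forbidden (ΔS, ΔL).
(b)–(d): forbidden (ΔS, ΔL).
(b)–(e): forbidden (parity, ΔS, ΔL).
(c)–(d): forbidden (parity, ΔS).
(c)–(e): forbidden (ΔS, ΔL).
(d)–(e): allowed.
Allowed pairs: 1 of 10.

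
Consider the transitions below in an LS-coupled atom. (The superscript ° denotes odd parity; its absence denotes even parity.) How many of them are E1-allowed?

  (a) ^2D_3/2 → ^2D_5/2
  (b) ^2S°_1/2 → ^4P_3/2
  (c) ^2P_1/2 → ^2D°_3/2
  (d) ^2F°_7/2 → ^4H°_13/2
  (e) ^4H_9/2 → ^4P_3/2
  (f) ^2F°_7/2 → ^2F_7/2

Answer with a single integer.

2

(a) forbidden (parity fails)
(b) forbidden (ΔS fails)
(c) allowed
(d) forbidden (parity, ΔS, ΔL, ΔJ fail)
(e) forbidden (parity, ΔL, ΔJ fail)
(f) allowed
Total allowed: 2 of 6.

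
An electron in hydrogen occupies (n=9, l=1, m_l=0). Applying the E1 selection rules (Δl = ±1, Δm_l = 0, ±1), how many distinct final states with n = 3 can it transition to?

E1 requires Δl = ±1, so l_f ∈ {0, 2}; with 0 ≤ l_f ≤ n_f−1 = 2, the allowed l_f values are {0, 2}.
For l_f = 0: m_f ∈ {m_i−1, m_i, m_i+1} ∩ [−0, 0] = {0} → 1 state.
For l_f = 2: m_f ∈ {m_i−1, m_i, m_i+1} ∩ [−2, 2] = {-1, 0, 1} → 3 states.
Total: 4.

4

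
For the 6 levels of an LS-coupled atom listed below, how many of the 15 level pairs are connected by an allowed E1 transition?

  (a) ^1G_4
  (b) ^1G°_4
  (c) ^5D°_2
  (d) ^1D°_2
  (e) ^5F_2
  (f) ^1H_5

3

(a)–(b): allowed.
(a)–(c): forbidden (ΔS, ΔL, ΔJ).
(a)–(d): forbidden (ΔL, ΔJ).
(a)–(e): forbidden (parity, ΔS, ΔJ).
(a)–(f): forbidden (parity).
(b)–(c): forbidden (parity, ΔS, ΔL, ΔJ).
(b)–(d): forbidden (parity, ΔL, ΔJ).
(b)–(e): forbidden (ΔS, ΔJ).
(b)–(f): allowed.
(c)–(d): forbidden (parity, ΔS).
(c)–(e): allowed.
(c)–(f): forbidden (ΔS, ΔL, ΔJ).
(d)–(e): forbidden (ΔS).
(d)–(f): forbidden (ΔL, ΔJ).
(e)–(f): forbidden (parity, ΔS, ΔL, ΔJ).
Allowed pairs: 3 of 15.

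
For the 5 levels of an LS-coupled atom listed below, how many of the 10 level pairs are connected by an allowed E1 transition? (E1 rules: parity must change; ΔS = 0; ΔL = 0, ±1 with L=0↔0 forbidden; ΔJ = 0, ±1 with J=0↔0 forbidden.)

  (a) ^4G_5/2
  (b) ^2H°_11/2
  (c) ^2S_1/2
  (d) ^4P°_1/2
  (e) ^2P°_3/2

(a)–(b): forbidden (ΔS, ΔJ).
(a)–(c): forbidden (parity, ΔS, ΔL, ΔJ).
(a)–(d): forbidden (ΔL, ΔJ).
(a)–(e): forbidden (ΔS, ΔL).
(b)–(c): forbidden (ΔL, ΔJ).
(b)–(d): forbidden (parity, ΔS, ΔL, ΔJ).
(b)–(e): forbidden (parity, ΔL, ΔJ).
(c)–(d): forbidden (ΔS).
(c)–(e): allowed.
(d)–(e): forbidden (parity, ΔS).
Allowed pairs: 1 of 10.

1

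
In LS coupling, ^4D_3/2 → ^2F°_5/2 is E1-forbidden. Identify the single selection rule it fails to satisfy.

Reading off the term symbols: S 3/2→1/2, L 2→3, J 3/2→5/2, parity even→odd.
Parity must change: even → odd — satisfied.
ΔS = 0: S: 3/2 → 1/2 — violated.
ΔL = 0, ±1 (not L=0↔0): L: 2 → 3, ΔL = +1 — satisfied.
ΔJ = 0, ±1 (not J=0↔0): J: 3/2 → 5/2, ΔJ = +1 — satisfied.

the ΔS = 0 rule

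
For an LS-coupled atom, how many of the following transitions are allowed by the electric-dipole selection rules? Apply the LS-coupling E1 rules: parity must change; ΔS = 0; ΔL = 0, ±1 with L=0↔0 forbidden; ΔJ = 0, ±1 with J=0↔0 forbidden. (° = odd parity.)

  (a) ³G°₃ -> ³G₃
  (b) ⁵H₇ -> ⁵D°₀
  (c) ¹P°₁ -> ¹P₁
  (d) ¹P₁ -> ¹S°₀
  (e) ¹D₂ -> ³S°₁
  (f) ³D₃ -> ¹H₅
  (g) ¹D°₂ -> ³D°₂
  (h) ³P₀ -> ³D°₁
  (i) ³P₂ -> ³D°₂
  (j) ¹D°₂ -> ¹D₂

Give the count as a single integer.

6

(a) allowed
(b) forbidden (ΔL, ΔJ fail)
(c) allowed
(d) allowed
(e) forbidden (ΔS, ΔL fail)
(f) forbidden (parity, ΔS, ΔL, ΔJ fail)
(g) forbidden (parity, ΔS fail)
(h) allowed
(i) allowed
(j) allowed
Total allowed: 6 of 10.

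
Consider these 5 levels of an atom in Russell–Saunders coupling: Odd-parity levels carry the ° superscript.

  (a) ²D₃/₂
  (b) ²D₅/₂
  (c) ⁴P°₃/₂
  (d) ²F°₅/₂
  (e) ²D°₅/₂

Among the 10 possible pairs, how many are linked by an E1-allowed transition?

4

(a)–(b): forbidden (parity).
(a)–(c): forbidden (ΔS).
(a)–(d): allowed.
(a)–(e): allowed.
(b)–(c): forbidden (ΔS).
(b)–(d): allowed.
(b)–(e): allowed.
(c)–(d): forbidden (parity, ΔS, ΔL).
(c)–(e): forbidden (parity, ΔS).
(d)–(e): forbidden (parity).
Allowed pairs: 4 of 10.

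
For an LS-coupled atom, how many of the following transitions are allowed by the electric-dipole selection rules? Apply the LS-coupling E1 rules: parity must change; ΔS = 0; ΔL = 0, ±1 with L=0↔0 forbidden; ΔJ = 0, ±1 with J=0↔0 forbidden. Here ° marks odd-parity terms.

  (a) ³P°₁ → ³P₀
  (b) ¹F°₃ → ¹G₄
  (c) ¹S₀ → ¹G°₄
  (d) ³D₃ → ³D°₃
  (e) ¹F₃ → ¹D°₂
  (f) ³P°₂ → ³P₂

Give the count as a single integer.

(a) allowed
(b) allowed
(c) forbidden (ΔL, ΔJ fail)
(d) allowed
(e) allowed
(f) allowed
Total allowed: 5 of 6.

5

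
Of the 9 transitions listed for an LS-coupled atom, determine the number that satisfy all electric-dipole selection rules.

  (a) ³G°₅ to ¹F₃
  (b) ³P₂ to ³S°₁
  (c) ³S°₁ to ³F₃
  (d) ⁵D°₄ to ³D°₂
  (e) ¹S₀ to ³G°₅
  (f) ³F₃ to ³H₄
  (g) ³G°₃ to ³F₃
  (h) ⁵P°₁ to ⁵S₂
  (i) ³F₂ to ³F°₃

4

(a) forbidden (ΔS, ΔJ fail)
(b) allowed
(c) forbidden (ΔL, ΔJ fail)
(d) forbidden (parity, ΔS, ΔJ fail)
(e) forbidden (ΔS, ΔL, ΔJ fail)
(f) forbidden (parity, ΔL fail)
(g) allowed
(h) allowed
(i) allowed
Total allowed: 4 of 9.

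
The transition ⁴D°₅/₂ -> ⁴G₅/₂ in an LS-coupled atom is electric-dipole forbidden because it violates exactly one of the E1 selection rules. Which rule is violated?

the ΔL = 0, ±1 rule

Reading off the term symbols: S 3/2→3/2, L 2→4, J 5/2→5/2, parity odd→even.
ΔJ = 0, ±1 (not J=0↔0): J: 5/2 → 5/2, ΔJ = +0 — passes.
Parity must change: odd → even — passes.
ΔL = 0, ±1 (not L=0↔0): L: 2 → 4, ΔL = +2 — fails.
ΔS = 0: S: 3/2 → 3/2 — passes.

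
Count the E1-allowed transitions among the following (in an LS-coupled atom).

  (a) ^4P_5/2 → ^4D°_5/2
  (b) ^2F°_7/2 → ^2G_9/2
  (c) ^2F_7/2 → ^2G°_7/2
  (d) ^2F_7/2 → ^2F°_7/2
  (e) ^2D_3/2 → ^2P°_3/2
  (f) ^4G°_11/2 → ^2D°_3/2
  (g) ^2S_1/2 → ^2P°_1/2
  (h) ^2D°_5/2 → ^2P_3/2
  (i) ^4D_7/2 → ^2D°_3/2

(a) allowed
(b) allowed
(c) allowed
(d) allowed
(e) allowed
(f) forbidden (parity, ΔS, ΔL, ΔJ fail)
(g) allowed
(h) allowed
(i) forbidden (ΔS, ΔJ fail)
Total allowed: 7 of 9.

7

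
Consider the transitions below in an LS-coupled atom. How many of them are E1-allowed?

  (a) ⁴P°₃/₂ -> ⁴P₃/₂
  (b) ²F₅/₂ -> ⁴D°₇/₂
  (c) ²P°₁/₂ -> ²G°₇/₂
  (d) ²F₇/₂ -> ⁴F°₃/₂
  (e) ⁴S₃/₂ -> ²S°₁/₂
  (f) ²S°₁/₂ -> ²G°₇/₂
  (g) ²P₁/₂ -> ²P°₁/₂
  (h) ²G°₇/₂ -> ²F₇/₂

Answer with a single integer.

3

(a) allowed
(b) forbidden (ΔS fails)
(c) forbidden (parity, ΔL, ΔJ fail)
(d) forbidden (ΔS, ΔJ fail)
(e) forbidden (ΔS, ΔL fail)
(f) forbidden (parity, ΔL, ΔJ fail)
(g) allowed
(h) allowed
Total allowed: 3 of 8.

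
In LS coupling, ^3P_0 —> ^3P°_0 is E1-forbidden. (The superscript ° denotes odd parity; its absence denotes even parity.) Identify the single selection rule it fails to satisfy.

ΔL = 0, ±1 (not L=0↔0): L: 1 → 1, ΔL = +0 — satisfied.
Parity must change: even → odd — satisfied.
ΔJ = 0, ±1 (not J=0↔0): J: 0 → 0, ΔJ = +0 — violated.
ΔS = 0: S: 1 → 1 — satisfied.

the J=0 ↔ J=0 exclusion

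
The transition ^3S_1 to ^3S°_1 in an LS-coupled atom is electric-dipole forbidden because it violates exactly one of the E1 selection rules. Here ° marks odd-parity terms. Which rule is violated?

Initial level: S=1, L=0, J=1, parity even. Final level: S=1, L=0, J=1, parity odd.
ΔJ = 0, ±1 (not J=0↔0): J: 1 → 1, ΔJ = +0 — ok.
ΔL = 0, ±1 (not L=0↔0): L: 0 → 0, ΔL = +0 — fails.
ΔS = 0: S: 1 → 1 — ok.
Parity must change: even → odd — ok.

the L=0 ↔ L=0 exclusion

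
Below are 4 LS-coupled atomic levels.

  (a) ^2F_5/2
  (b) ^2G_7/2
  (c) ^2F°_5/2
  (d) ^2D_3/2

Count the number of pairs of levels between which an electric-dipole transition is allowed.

3

(a)–(b): forbidden (parity).
(a)–(c): allowed.
(a)–(d): forbidden (parity).
(b)–(c): allowed.
(b)–(d): forbidden (parity, ΔL, ΔJ).
(c)–(d): allowed.
Allowed pairs: 3 of 6.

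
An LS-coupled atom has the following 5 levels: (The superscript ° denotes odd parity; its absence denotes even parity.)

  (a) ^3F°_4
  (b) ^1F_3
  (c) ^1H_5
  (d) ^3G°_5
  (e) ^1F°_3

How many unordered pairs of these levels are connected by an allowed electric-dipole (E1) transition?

1

(a)–(b): forbidden (ΔS).
(a)–(c): forbidden (ΔS, ΔL).
(a)–(d): forbidden (parity).
(a)–(e): forbidden (parity, ΔS).
(b)–(c): forbidden (parity, ΔL, ΔJ).
(b)–(d): forbidden (ΔS, ΔJ).
(b)–(e): allowed.
(c)–(d): forbidden (ΔS).
(c)–(e): forbidden (ΔL, ΔJ).
(d)–(e): forbidden (parity, ΔS, ΔJ).
Allowed pairs: 1 of 10.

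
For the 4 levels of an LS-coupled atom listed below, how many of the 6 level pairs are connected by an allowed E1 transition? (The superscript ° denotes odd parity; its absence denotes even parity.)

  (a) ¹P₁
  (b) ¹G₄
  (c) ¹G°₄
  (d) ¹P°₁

2

(a)–(b): forbidden (parity, ΔL, ΔJ).
(a)–(c): forbidden (ΔL, ΔJ).
(a)–(d): allowed.
(b)–(c): allowed.
(b)–(d): forbidden (ΔL, ΔJ).
(c)–(d): forbidden (parity, ΔL, ΔJ).
Allowed pairs: 2 of 6.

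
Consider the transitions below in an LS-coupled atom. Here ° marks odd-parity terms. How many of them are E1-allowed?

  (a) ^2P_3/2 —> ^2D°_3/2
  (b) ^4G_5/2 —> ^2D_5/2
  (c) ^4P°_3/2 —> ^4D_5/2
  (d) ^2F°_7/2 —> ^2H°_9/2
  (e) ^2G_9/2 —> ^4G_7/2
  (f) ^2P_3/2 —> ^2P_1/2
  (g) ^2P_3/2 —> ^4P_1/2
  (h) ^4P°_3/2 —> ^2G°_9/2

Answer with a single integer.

(a) allowed
(b) forbidden (parity, ΔS, ΔL fail)
(c) allowed
(d) forbidden (parity, ΔL fail)
(e) forbidden (parity, ΔS fail)
(f) forbidden (parity fails)
(g) forbidden (parity, ΔS fail)
(h) forbidden (parity, ΔS, ΔL, ΔJ fail)
Total allowed: 2 of 8.

2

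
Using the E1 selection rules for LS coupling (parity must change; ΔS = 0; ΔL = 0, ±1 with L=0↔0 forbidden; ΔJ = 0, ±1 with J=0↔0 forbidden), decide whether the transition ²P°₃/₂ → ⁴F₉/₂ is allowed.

Parity must change: odd → even — passes.
ΔS = 0: S: 1/2 → 3/2 — fails.
ΔL = 0, ±1 (not L=0↔0): L: 1 → 3, ΔL = +2 — fails.
ΔJ = 0, ±1 (not J=0↔0): J: 3/2 → 9/2, ΔJ = +3 — fails.
Rule(s) violated: ΔS, ΔL, ΔJ.

forbidden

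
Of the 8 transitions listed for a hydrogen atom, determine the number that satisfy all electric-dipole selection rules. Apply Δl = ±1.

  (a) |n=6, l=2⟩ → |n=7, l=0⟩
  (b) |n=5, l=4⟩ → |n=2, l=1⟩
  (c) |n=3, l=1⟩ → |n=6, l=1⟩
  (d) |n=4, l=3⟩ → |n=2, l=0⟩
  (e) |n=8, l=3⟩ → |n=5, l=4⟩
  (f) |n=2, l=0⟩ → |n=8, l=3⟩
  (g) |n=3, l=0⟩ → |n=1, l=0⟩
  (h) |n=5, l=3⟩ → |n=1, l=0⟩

(a) forbidden — Δl = -2 (E1 requires Δl = ±1)
(b) forbidden — Δl = -3 (E1 requires Δl = ±1)
(c) forbidden — Δl = +0 (E1 requires Δl = ±1)
(d) forbidden — Δl = -3 (E1 requires Δl = ±1)
(e) allowed
(f) forbidden — Δl = +3 (E1 requires Δl = ±1)
(g) forbidden — Δl = +0 (E1 requires Δl = ±1)
(h) forbidden — Δl = -3 (E1 requires Δl = ±1)
Total allowed: 1 of 8.

1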